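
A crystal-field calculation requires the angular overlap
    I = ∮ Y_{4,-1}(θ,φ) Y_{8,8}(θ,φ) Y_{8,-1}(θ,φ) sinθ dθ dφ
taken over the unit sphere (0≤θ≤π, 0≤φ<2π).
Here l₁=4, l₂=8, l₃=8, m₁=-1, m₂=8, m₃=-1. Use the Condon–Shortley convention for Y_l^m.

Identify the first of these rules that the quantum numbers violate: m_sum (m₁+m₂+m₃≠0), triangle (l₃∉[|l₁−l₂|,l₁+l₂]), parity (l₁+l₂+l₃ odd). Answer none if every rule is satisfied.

m_sum

Σmᵢ = 6  ✗
l₃∈[|l₁−l₂|,l₁+l₂]=[4,12], have l₃=8
Σlᵢ = 20 ⇒ even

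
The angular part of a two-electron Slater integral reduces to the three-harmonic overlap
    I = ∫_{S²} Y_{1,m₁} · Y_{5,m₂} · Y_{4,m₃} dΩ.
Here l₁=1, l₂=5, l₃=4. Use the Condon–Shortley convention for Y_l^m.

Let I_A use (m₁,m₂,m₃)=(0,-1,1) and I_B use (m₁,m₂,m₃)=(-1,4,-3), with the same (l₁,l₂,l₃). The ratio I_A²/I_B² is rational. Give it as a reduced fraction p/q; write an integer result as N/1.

l's match ⇒ only the (l;m) 3-j factors differ between A and B.
A: triangle coeff Δ(1,5,4) = 1/495; Σ_t [1,1]: t=1:−1/720 = -1/720; (3j)²=8/165 [(1 5 4; 0 -1 1)], sign=+1
B: triangle coeff Δ(1,5,4) = 1/495; Σ_t [2,2]: t=2:+1/10080 = 1/10080; (3j)²=4/55 [(1 5 4; -1 4 -3)], sign=-1
I_A²/I_B² = (8/165)/(4/55) = 2/3

2/3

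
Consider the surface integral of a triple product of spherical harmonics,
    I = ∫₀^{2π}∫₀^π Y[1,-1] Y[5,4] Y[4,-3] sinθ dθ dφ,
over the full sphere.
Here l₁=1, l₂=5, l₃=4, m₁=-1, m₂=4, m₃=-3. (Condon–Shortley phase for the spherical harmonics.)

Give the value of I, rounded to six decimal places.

0.294638

Rules hold: Σm=0, L=10 even, 4≤4≤6.
N = 3·11·9 = 297
Δ = 2!·0!·8!/11! = 1/495
Racah Σ t=1..1: t=1:−1/576 = -1/576
⇒ 3j(1 5 4; 0 0 0)² = 5/99, sgn -1
Racah Σ t=2..2: t=2:+1/10080 = 1/10080
⇒ 3j(1 5 4; -1 4 -3)² = 4/55, sgn -1
4πI² = N·(3j₀)²·(3jₘ)² = 12/11
I = +1·√(1.09091/4π) = 0.29463840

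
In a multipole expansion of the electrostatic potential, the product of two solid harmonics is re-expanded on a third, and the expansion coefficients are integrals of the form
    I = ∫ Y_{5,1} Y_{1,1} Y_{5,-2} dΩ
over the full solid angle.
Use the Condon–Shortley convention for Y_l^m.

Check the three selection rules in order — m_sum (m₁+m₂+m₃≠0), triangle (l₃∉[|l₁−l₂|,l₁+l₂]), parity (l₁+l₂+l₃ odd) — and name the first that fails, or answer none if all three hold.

azimuthal sum: 1 + 1 − 2 = 0  ✓
4 ≤ 5 ≤ 6 (triangle on l)  ✓
L = 5 + 1 + 5 = 11 (odd)  ✗

parity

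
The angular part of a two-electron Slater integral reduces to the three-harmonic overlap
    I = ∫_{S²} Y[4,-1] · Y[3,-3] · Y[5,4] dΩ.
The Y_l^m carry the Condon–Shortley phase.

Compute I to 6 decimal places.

-0.186208

Rules hold: Σm=0, L=12 even, 1≤5≤7.
N = 9·7·11 = 693
Δ = 2!·6!·4!/13! = 1/180180
Racah Σ t=0..2: t=0:+1/576 t=1:−1/144 t=2:+1/576 = -1/288
⇒ 3j(4 3 5; 0 0 0)² = 20/1001, sgn +1
Racah Σ t=0..0: t=0:+1/5760 = 1/5760
⇒ 3j(4 3 5; -1 -3 4)² = 9/286, sgn -1
4πI² = N·(3j₀)²·(3jₘ)² = 810/1859
I = -1·√(0.435718/4π) = -0.18620781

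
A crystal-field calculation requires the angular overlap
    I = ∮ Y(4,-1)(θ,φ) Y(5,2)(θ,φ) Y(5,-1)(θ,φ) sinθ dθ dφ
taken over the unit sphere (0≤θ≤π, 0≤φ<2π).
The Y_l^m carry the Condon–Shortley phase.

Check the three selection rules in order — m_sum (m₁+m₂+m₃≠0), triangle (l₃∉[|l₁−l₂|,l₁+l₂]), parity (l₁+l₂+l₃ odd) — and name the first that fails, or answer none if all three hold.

none

Σmᵢ = 0  ✓
l₃∈[|l₁−l₂|,l₁+l₂]=[1,9], have l₃=5  ✓
Σlᵢ = 14 ⇒ even  ✓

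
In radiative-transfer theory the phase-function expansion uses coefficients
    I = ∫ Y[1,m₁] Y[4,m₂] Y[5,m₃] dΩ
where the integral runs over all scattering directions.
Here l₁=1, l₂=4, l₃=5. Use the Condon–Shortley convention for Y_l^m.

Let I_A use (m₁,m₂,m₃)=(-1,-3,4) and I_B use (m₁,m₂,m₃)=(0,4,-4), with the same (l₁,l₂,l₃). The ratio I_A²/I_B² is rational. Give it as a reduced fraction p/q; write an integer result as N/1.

4/1

Same 1,4,5: normalisation and zero-m 3j drop out of the ratio.
A: Δ: 0! 2! 8! / 11! → 1/495; sum: t=0:+1/10080 = 1/10080; 3j²(1 4 5; -1 -3 4) = Δ·Π!·Σ² = 4/55  (sign -1)
B: Δ: 0! 2! 8! / 11! → 1/495; sum: t=0:+1/40320 = 1/40320; 3j²(1 4 5; 0 4 -4) = Δ·Π!·Σ² = 1/55  (sign -1)
I_A²/I_B² = (4/55)/(1/55) = 4/1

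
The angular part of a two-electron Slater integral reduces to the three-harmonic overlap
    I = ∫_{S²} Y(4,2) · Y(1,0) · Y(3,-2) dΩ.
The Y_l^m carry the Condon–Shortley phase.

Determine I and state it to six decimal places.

0.213244

Rules hold: Σm=0, L=8 even, 3≤3≤5.
N = 9·3·7 = 189
Δ = 2!·6!·0!/9! = 1/252
Racah Σ t=1..1: t=1:−1/36 = -1/36
⇒ 3j(4 1 3; 0 0 0)² = 4/63, sgn +1
Racah Σ t=1..1: t=1:−1/120 = -1/120
⇒ 3j(4 1 3; 2 0 -2)² = 1/21, sgn +1
4πI² = N·(3j₀)²·(3jₘ)² = 4/7
I = +1·√(0.571429/4π) = 0.21324362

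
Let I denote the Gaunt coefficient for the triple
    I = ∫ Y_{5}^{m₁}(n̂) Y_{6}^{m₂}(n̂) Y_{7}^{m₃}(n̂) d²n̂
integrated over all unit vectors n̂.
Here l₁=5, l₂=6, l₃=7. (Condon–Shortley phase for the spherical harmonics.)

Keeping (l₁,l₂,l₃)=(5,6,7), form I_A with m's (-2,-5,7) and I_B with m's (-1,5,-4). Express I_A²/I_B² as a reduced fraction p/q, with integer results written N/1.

637/100

Shared (l₁,l₂,l₃)=(5,6,7): N and (l;000)² cancel in I_A²/I_B².
A: Δ = 4!·6!·8!/19! = 1/174594420; Racah Σ t=1..1: t=1:−1/174182400 = -1/174182400; ⇒ 3j(5 6 7; -2 -5 7)² = 77/3876, sgn -1
B: Δ = 4!·6!·8!/19! = 1/174594420; Racah Σ t=3..4: t=3:−1/8709120 t=4:+1/5806080 = 1/17418240; ⇒ 3j(5 6 7; -1 5 -4)² = 275/88179, sgn -1
I_A²/I_B² = (77/3876)/(275/88179) = 637/100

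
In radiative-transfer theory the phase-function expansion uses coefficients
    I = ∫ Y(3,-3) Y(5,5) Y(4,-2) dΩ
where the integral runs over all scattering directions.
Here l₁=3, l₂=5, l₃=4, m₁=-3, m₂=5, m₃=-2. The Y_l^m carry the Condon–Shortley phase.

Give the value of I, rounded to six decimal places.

0.138791

m-sum 0 ✓  L=12 even ✓  2≤4≤8 ✓
Π(2lᵢ+1) = 7×11×9 = 693
triangle coeff Δ(3,5,4) = 1/180180
Σ_t [1,3]: t=1:−1/576 t=2:+1/144 t=3:−1/576 = 1/288
(3j)²=20/1001 [(3 5 4; 0 0 0)], sign=+1
Σ_t [4,4]: t=4:+1/34560 = 1/34560
(3j)²=5/286 [(3 5 4; -3 5 -2)], sign=+1
⇒ 4πI² = 450/1859
I = (+1)√(450/1859/(4π)) = 0.13879110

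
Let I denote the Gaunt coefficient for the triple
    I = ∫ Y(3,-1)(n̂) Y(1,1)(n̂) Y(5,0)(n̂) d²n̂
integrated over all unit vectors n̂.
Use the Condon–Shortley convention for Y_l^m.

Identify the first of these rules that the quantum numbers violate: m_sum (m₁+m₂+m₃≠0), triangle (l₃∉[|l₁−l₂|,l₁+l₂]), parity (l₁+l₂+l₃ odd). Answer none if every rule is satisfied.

m₁+m₂+m₃ = -1 + 1 + 0 = 0  ✓
triangle: |3−1|=2 ≤ l₃=5 ≤ 3+1=4  ✗
parity: l₁+l₂+l₃ = 9 is odd

triangle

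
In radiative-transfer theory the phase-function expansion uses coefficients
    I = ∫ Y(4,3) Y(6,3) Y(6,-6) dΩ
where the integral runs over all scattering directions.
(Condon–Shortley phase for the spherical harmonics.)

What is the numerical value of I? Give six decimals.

-0.119136

Checks pass: Σm=0; 16 even; l₃=6∈[2,10].
(2·4+1)(2·6+1)(2·6+1) = 1521
Δ: 4! 4! 8! / 17! → 1/15315300
sum: t=0:+1/829440 t=1:−1/25920 t=2:+1/9216 t=3:−1/25920 t=4:+1/829440 = 7/207360
3j²(4 6 6; 0 0 0) = Δ·Π!·Σ² = 28/2431  (sign +1)
sum: t=1:−1/5806080 = -1/5806080
3j²(4 6 6; 3 3 -6) = Δ·Π!·Σ² = 9/884  (sign -1)
combine: 4πI² = 1521·28/2431·9/884 = 567/3179
take √, sign -1: I = -0.11913554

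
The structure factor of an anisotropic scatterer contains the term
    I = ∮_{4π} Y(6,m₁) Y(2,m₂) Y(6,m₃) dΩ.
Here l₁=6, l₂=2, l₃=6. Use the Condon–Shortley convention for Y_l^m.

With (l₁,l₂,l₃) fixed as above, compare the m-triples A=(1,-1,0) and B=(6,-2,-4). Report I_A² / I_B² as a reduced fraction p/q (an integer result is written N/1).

7/44

Shared (l₁,l₂,l₃)=(6,2,6): N and (l;000)² cancel in I_A²/I_B².
A: Δ = 2!·10!·2!/15! = 1/90090; Racah Σ t=0..1: t=0:+1/28800 t=1:−1/34560 = 1/172800; ⇒ 3j(6 2 6; 1 -1 0)² = 1/1430, sgn +1
B: Δ = 2!·10!·2!/15! = 1/90090; Racah Σ t=0..0: t=0:+1/14515200 = 1/14515200; ⇒ 3j(6 2 6; 6 -2 -4)² = 2/455, sgn +1
I_A²/I_B² = (1/1430)/(2/455) = 7/44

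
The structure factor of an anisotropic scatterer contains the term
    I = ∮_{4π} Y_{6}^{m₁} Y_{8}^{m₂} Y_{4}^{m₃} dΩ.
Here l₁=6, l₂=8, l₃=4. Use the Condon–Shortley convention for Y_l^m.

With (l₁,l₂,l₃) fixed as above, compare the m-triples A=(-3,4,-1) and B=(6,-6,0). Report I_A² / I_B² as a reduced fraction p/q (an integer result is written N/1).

1849/6006

Same 6,8,4: normalisation and zero-m 3j drop out of the ratio.
A: Δ: 10! 2! 6! / 19! → 1/23279256; sum: t=7:−1/7257600 t=8:+1/3870720 t=9:−1/26127360 = 43/522547200; 3j²(6 8 4; -3 4 -1) = Δ·Π!·Σ² = 1849/352716  (sign -1)
B: Δ: 10! 2! 6! / 19! → 1/23279256; sum: t=0:+1/348364800 = 1/348364800; 3j²(6 8 4; 6 -6 0) = Δ·Π!·Σ² = 11/646  (sign +1)
I_A²/I_B² = (1849/352716)/(11/646) = 1849/6006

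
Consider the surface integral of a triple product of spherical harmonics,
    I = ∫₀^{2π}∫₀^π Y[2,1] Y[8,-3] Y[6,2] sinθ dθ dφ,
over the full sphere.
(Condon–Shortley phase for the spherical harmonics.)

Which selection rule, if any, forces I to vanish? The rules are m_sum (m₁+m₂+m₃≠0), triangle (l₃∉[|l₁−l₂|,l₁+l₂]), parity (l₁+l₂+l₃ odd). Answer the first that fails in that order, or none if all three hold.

none

Σmᵢ = 0  ✓
l₃∈[|l₁−l₂|,l₁+l₂]=[6,10], have l₃=6  ✓
Σlᵢ = 16 ⇒ even  ✓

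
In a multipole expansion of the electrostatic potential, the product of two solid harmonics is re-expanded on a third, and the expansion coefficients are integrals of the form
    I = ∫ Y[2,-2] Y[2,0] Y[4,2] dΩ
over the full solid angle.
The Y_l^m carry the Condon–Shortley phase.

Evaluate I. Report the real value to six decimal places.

Rules hold: Σm=0, L=8 even, 0≤4≤4.
N = 5·5·9 = 225
Δ = 0!·4!·4!/9! = 1/630
Racah Σ t=0..0: t=0:+1/16 = 1/16
⇒ 3j(2 2 4; 0 0 0)² = 2/35, sgn +1
Racah Σ t=0..0: t=0:+1/96 = 1/96
⇒ 3j(2 2 4; -2 0 2)² = 1/42, sgn +1
4πI² = N·(3j₀)²·(3jₘ)² = 15/49
I = +1·√(0.306122/4π) = 0.15607835

0.156078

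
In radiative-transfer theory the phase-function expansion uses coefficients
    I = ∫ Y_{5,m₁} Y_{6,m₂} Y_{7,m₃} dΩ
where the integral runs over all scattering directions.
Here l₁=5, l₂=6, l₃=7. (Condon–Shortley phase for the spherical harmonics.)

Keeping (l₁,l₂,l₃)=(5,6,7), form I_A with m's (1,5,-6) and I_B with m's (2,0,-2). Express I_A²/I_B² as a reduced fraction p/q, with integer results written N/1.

Shared (l₁,l₂,l₃)=(5,6,7): N and (l;000)² cancel in I_A²/I_B².
A: Δ = 4!·6!·8!/19! = 1/174594420; Racah Σ t=3..4: t=3:−1/29030400 t=4:+1/87091200 = -1/43545600; ⇒ 3j(5 6 7; 1 5 -6)² = 88/6783, sgn +1
B: Δ = 4!·6!·8!/19! = 1/174594420; Racah Σ t=0..3: t=0:+1/1244160 t=1:−1/207360 t=2:+1/276480 t=3:−1/3110400 = -1/1382400; ⇒ 3j(5 6 7; 2 0 -2)² = 189/92378, sgn +1
I_A²/I_B² = (88/6783)/(189/92378) = 25168/3969

25168/3969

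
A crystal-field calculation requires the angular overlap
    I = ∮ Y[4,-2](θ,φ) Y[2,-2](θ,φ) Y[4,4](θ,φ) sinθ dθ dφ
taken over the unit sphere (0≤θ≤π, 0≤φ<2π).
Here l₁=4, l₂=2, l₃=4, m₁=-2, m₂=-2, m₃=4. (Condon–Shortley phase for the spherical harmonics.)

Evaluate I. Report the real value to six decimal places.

Checks pass: Σm=0; 10 even; l₃=4∈[2,6].
(2·4+1)(2·2+1)(2·4+1) = 405
Δ: 2! 6! 2! / 11! → 1/13860
sum: t=0:+1/192 t=1:−1/36 t=2:+1/192 = -5/288
3j²(4 2 4; 0 0 0) = Δ·Π!·Σ² = 20/693  (sign -1)
sum: t=0:+1/2880 = 1/2880
3j²(4 2 4; -2 -2 4) = Δ·Π!·Σ² = 2/165  (sign +1)
combine: 4πI² = 405·20/693·2/165 = 120/847
take √, sign -1: I = -0.10618031

-0.106180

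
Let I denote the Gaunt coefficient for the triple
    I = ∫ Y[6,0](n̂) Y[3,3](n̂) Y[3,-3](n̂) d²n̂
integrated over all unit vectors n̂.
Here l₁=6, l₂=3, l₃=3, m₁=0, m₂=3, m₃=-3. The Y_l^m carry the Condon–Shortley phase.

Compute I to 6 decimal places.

Checks pass: Σm=0; 12 even; l₃=3∈[3,9].
(2·6+1)(2·3+1)(2·3+1) = 637
Δ: 6! 6! 0! / 13! → 1/12012
sum: t=3:−1/1296 = -1/1296
3j²(6 3 3; 0 0 0) = Δ·Π!·Σ² = 100/3003  (sign +1)
sum: t=6:+1/518400 = 1/518400
3j²(6 3 3; 0 3 -3) = Δ·Π!·Σ² = 1/12012  (sign +1)
combine: 4πI² = 637·100/3003·1/12012 = 25/14157
take √, sign +1: I = 0.01185440

0.011854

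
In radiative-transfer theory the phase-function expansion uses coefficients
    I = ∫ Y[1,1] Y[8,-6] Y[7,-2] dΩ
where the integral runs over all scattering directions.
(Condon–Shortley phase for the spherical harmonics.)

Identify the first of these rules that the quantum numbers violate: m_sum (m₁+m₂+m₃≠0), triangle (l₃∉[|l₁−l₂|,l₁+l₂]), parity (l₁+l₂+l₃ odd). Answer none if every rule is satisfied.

azimuthal sum: 1 − 6 − 2 = -7  ✗
7 ≤ 7 ≤ 9 (triangle on l)
L = 1 + 8 + 7 = 16 (even)

m_sum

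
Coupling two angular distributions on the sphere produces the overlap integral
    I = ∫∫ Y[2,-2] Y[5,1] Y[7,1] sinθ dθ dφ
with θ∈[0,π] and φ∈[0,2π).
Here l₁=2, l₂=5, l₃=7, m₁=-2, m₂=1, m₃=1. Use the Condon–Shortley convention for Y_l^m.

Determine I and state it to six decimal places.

m-sum 0 ✓  L=14 even ✓  3≤7≤7 ✓
Π(2lᵢ+1) = 5×11×15 = 825
triangle coeff Δ(2,5,7) = 1/15015
Σ_t [0,0]: t=0:+1/57600 = 1/57600
(3j)²=21/715 [(2 5 7; 0 0 0)], sign=-1
Σ_t [0,0]: t=0:+1/414720 = 1/414720
(3j)²=2/429 [(2 5 7; -2 1 1)], sign=+1
⇒ 4πI² = 210/1859
I = (-1)√(210/1859/(4π)) = -0.09481237

-0.094812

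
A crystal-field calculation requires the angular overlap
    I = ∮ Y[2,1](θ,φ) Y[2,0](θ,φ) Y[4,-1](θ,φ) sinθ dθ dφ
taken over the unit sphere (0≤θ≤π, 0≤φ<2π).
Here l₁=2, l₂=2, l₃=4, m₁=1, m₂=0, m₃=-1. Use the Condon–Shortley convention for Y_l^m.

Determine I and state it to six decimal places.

Checks pass: Σm=0; 8 even; l₃=4∈[0,4].
(2·2+1)(2·2+1)(2·4+1) = 225
Δ: 0! 4! 4! / 9! → 1/630
sum: t=0:+1/16 = 1/16
3j²(2 2 4; 0 0 0) = Δ·Π!·Σ² = 2/35  (sign +1)
sum: t=0:+1/24 = 1/24
3j²(2 2 4; 1 0 -1) = Δ·Π!·Σ² = 1/21  (sign -1)
combine: 4πI² = 225·2/35·1/21 = 30/49
take √, sign -1: I = -0.22072812

-0.220728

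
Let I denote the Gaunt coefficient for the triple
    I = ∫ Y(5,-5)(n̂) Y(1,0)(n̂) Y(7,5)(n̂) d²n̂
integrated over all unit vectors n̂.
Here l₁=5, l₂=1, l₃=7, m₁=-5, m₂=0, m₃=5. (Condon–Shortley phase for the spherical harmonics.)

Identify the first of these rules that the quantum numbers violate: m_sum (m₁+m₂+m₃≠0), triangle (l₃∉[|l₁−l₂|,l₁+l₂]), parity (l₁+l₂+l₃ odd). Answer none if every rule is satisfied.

Σmᵢ = 0  ✓
l₃∈[|l₁−l₂|,l₁+l₂]=[4,6], have l₃=7  ✗
Σlᵢ = 13 ⇒ odd

triangle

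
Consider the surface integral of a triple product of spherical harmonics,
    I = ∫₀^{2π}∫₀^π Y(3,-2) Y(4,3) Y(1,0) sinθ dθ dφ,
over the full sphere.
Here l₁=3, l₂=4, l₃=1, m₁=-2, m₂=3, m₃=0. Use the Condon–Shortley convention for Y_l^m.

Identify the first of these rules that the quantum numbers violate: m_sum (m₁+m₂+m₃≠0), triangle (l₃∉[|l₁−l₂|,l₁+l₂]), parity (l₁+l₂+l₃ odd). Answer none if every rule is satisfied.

m_sum

m₁+m₂+m₃ = -2 + 3 + 0 = 1  ✗
triangle: |3−4|=1 ≤ l₃=1 ≤ 3+4=7
parity: l₁+l₂+l₃ = 8 is even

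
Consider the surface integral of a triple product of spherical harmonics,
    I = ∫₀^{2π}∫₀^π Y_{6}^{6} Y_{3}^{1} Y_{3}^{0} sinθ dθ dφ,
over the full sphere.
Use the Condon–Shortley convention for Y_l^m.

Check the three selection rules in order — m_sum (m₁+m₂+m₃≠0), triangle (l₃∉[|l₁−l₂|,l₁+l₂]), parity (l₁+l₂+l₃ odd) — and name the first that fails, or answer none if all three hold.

m_sum

Σmᵢ = 7  ✗
l₃∈[|l₁−l₂|,l₁+l₂]=[3,9], have l₃=3
Σlᵢ = 12 ⇒ even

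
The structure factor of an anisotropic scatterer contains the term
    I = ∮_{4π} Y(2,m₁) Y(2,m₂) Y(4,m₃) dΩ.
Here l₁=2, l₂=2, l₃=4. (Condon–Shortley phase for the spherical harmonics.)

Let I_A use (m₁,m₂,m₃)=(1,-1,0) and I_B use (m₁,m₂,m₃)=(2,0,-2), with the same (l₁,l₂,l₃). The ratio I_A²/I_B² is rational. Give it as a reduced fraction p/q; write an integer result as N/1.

Same 2,2,4: normalisation and zero-m 3j drop out of the ratio.
A: Δ: 0! 4! 4! / 9! → 1/630; sum: t=0:+1/36 = 1/36; 3j²(2 2 4; 1 -1 0) = Δ·Π!·Σ² = 8/315  (sign +1)
B: Δ: 0! 4! 4! / 9! → 1/630; sum: t=0:+1/96 = 1/96; 3j²(2 2 4; 2 0 -2) = Δ·Π!·Σ² = 1/42  (sign +1)
I_A²/I_B² = (8/315)/(1/42) = 16/15

16/15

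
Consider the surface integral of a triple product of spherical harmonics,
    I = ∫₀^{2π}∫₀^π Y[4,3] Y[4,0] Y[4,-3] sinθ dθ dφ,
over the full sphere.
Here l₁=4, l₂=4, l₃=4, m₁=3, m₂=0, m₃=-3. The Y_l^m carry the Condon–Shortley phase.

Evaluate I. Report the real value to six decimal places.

0.159788

m-sum 0 ✓  L=12 even ✓  0≤4≤8 ✓
Π(2lᵢ+1) = 9×9×9 = 729
triangle coeff Δ(4,4,4) = 1/450450
Σ_t [0,4]: t=0:+1/13824 t=1:−1/216 t=2:+1/64 t=3:−1/216 t=4:+1/13824 = 5/768
(3j)²=18/1001 [(4 4 4; 0 0 0)], sign=+1
Σ_t [0,1]: t=0:+1/3456 t=1:−1/864 = -1/1152
(3j)²=7/286 [(4 4 4; 3 0 -3)], sign=+1
⇒ 4πI² = 6561/20449
I = (+1)√(6561/20449/(4π)) = 0.15978796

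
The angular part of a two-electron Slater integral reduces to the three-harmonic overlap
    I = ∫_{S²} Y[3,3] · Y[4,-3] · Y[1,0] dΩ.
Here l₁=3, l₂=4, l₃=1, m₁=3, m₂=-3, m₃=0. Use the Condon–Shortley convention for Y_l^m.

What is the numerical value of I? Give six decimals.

m-sum 0 ✓  L=8 even ✓  1≤1≤7 ✓
Π(2lᵢ+1) = 7×9×3 = 189
triangle coeff Δ(3,4,1) = 1/252
Σ_t [3,3]: t=3:−1/36 = -1/36
(3j)²=4/63 [(3 4 1; 0 0 0)], sign=+1
Σ_t [0,0]: t=0:+1/720 = 1/720
(3j)²=1/36 [(3 4 1; 3 -3 0)], sign=-1
⇒ 4πI² = 1/3
I = (-1)√(1/3/(4π)) = -0.16286750

-0.162868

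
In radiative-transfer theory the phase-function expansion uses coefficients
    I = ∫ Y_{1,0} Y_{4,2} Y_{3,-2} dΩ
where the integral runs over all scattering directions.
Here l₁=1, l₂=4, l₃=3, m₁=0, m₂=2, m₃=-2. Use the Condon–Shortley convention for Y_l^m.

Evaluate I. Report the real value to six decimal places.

m-sum 0 ✓  L=8 even ✓  3≤3≤5 ✓
Π(2lᵢ+1) = 3×9×7 = 189
triangle coeff Δ(1,4,3) = 1/252
Σ_t [1,1]: t=1:−1/36 = -1/36
(3j)²=4/63 [(1 4 3; 0 0 0)], sign=+1
Σ_t [1,1]: t=1:−1/120 = -1/120
(3j)²=1/21 [(1 4 3; 0 2 -2)], sign=+1
⇒ 4πI² = 4/7
I = (+1)√(4/7/(4π)) = 0.21324362

0.213244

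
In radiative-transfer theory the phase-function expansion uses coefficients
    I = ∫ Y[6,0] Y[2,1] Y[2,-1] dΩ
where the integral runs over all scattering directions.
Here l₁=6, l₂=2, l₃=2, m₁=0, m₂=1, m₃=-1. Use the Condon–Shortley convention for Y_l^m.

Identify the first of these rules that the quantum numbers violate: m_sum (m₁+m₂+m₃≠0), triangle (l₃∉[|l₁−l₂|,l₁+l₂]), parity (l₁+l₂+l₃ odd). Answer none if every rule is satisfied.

triangle

azimuthal sum: 0 + 1 − 1 = 0  ✓
4 ≤ 2 ≤ 8 (triangle on l)  ✗
L = 6 + 2 + 2 = 10 (even)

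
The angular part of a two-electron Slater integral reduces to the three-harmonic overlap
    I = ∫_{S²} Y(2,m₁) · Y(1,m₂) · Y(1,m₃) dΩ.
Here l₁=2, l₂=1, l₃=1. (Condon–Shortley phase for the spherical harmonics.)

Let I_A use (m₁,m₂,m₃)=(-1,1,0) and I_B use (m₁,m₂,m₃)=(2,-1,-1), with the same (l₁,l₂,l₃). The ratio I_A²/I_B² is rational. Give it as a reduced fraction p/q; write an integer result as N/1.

1/2

l's match ⇒ only the (l;m) 3-j factors differ between A and B.
A: triangle coeff Δ(2,1,1) = 1/30; Σ_t [2,2]: t=2:+1/2 = 1/2; (3j)²=1/10 [(2 1 1; -1 1 0)], sign=-1
B: triangle coeff Δ(2,1,1) = 1/30; Σ_t [0,0]: t=0:+1/4 = 1/4; (3j)²=1/5 [(2 1 1; 2 -1 -1)], sign=+1
I_A²/I_B² = (1/10)/(1/5) = 1/2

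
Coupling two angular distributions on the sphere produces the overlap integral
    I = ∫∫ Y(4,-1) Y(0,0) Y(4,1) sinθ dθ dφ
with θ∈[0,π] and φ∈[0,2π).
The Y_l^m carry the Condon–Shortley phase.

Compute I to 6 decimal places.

m-sum 0 ✓  L=8 even ✓  4≤4≤4 ✓
Π(2lᵢ+1) = 9×1×9 = 81
triangle coeff Δ(4,0,4) = 1/9
Σ_t [0,0]: t=0:+1/576 = 1/576
(3j)²=1/9 [(4 0 4; 0 0 0)], sign=+1
Σ_t [0,0]: t=0:+1/720 = 1/720
(3j)²=1/9 [(4 0 4; -1 0 1)], sign=-1
⇒ 4πI² = 1/1
I = (-1)√(1/1/(4π)) = -0.28209479

-0.282095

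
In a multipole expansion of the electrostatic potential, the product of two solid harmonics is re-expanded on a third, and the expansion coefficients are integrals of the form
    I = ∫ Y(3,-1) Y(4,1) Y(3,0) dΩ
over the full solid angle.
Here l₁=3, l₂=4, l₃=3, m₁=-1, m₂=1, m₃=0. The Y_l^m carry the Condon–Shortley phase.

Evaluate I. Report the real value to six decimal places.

-0.099323

m-sum 0 ✓  L=10 even ✓  1≤3≤7 ✓
Π(2lᵢ+1) = 7×9×7 = 441
triangle coeff Δ(3,4,3) = 1/34650
Σ_t [1,3]: t=1:−1/72 t=2:+1/16 t=3:−1/72 = 5/144
(3j)²=2/77 [(3 4 3; 0 0 0)], sign=-1
Σ_t [2,4]: t=2:+1/48 t=3:−1/24 t=4:+1/288 = -5/288
(3j)²=5/462 [(3 4 3; -1 1 0)], sign=+1
⇒ 4πI² = 15/121
I = (-1)√(15/121/(4π)) = -0.09932258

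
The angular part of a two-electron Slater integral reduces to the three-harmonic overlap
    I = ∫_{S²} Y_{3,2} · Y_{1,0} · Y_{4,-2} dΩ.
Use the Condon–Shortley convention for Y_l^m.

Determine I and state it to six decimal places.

0.213244

Checks pass: Σm=0; 8 even; l₃=4∈[2,4].
(2·3+1)(2·1+1)(2·4+1) = 189
Δ: 0! 6! 2! / 9! → 1/252
sum: t=0:+1/36 = 1/36
3j²(3 1 4; 0 0 0) = Δ·Π!·Σ² = 4/63  (sign +1)
sum: t=0:+1/120 = 1/120
3j²(3 1 4; 2 0 -2) = Δ·Π!·Σ² = 1/21  (sign +1)
combine: 4πI² = 189·4/63·1/21 = 4/7
take √, sign +1: I = 0.21324362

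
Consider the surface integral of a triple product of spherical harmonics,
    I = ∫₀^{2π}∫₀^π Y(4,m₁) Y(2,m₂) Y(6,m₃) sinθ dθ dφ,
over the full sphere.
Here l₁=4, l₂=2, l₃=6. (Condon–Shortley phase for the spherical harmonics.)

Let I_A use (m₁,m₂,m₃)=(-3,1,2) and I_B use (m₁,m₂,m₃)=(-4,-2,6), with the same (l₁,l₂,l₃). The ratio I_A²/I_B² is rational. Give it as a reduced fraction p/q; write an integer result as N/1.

Shared (l₁,l₂,l₃)=(4,2,6): N and (l;000)² cancel in I_A²/I_B².
A: Δ = 0!·8!·4!/13! = 1/6435; Racah Σ t=0..0: t=0:+1/30240 = 1/30240; ⇒ 3j(4 2 6; -3 1 2)² = 32/6435, sgn +1
B: Δ = 0!·8!·4!/13! = 1/6435; Racah Σ t=0..0: t=0:+1/967680 = 1/967680; ⇒ 3j(4 2 6; -4 -2 6)² = 1/13, sgn +1
I_A²/I_B² = (32/6435)/(1/13) = 32/495

32/495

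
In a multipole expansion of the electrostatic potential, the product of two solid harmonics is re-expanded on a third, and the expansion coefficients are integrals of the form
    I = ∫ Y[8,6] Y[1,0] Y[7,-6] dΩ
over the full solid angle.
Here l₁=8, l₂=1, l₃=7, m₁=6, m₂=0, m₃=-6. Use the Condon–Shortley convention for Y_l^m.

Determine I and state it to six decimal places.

Checks pass: Σm=0; 16 even; l₃=7∈[7,9].
(2·8+1)(2·1+1)(2·7+1) = 765
Δ: 2! 14! 0! / 17! → 1/2040
sum: t=1:−1/25401600 = -1/25401600
3j²(8 1 7; 0 0 0) = Δ·Π!·Σ² = 8/255  (sign +1)
sum: t=1:−1/6227020800 = -1/6227020800
3j²(8 1 7; 6 0 -6) = Δ·Π!·Σ² = 7/510  (sign +1)
combine: 4πI² = 765·8/255·7/510 = 28/85
take √, sign +1: I = 0.16190663

0.161907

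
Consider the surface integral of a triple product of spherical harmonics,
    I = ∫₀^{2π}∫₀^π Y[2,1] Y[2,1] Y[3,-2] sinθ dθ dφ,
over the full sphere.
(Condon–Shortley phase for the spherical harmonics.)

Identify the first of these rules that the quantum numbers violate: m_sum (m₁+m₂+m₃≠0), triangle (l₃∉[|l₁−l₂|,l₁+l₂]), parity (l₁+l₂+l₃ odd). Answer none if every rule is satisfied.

m₁+m₂+m₃ = 1 + 1 − 2 = 0  ✓
triangle: |2−2|=0 ≤ l₃=3 ≤ 2+2=4  ✓
parity: l₁+l₂+l₃ = 7 is odd  ✗

parity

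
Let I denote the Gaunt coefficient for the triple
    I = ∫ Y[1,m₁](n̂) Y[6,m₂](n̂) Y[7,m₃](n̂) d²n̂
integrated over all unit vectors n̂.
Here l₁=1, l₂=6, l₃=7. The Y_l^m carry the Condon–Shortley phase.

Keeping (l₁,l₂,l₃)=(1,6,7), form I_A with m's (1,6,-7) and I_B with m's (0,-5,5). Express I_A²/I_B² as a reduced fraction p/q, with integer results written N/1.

Shared (l₁,l₂,l₃)=(1,6,7): N and (l;000)² cancel in I_A²/I_B².
A: Δ = 0!·2!·12!/15! = 1/1365; Racah Σ t=0..0: t=0:+1/958003200 = 1/958003200; ⇒ 3j(1 6 7; 1 6 -7)² = 1/15, sgn +1
B: Δ = 0!·2!·12!/15! = 1/1365; Racah Σ t=0..0: t=0:+1/39916800 = 1/39916800; ⇒ 3j(1 6 7; 0 -5 5)² = 8/455, sgn +1
I_A²/I_B² = (1/15)/(8/455) = 91/24

91/24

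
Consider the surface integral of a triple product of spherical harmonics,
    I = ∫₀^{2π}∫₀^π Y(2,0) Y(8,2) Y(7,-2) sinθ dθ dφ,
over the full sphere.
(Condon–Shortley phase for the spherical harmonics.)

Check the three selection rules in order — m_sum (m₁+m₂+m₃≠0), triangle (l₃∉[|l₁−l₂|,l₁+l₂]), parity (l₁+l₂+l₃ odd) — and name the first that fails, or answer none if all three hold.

Σmᵢ = 0  ✓
l₃∈[|l₁−l₂|,l₁+l₂]=[6,10], have l₃=7  ✓
Σlᵢ = 17 ⇒ odd  ✗

parity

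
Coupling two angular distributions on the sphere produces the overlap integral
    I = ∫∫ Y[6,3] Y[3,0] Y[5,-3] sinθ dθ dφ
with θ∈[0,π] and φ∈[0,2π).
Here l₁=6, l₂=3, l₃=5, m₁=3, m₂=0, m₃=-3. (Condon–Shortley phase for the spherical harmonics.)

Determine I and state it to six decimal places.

Checks pass: Σm=0; 14 even; l₃=5∈[3,9].
(2·6+1)(2·3+1)(2·5+1) = 1001
Δ: 4! 8! 2! / 15! → 1/675675
sum: t=1:−1/8640 t=2:+1/2304 t=3:−1/8640 = 7/34560
3j²(6 3 5; 0 0 0) = Δ·Π!·Σ² = 7/429  (sign -1)
sum: t=1:−1/17280 t=2:+1/20160 t=3:−1/483840 = -1/96768
3j²(6 3 5; 3 0 -3) = Δ·Π!·Σ² = 1/1001  (sign -1)
combine: 4πI² = 1001·7/429·1/1001 = 7/429
take √, sign +1: I = 0.03603425

0.036034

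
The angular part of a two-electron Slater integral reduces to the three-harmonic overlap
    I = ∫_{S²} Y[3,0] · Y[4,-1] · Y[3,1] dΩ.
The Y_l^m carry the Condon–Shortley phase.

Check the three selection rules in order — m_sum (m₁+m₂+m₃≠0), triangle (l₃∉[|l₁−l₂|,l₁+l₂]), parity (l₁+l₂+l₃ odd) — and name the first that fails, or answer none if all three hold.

none

m₁+m₂+m₃ = 0 − 1 + 1 = 0  ✓
triangle: |3−4|=1 ≤ l₃=3 ≤ 3+4=7  ✓
parity: l₁+l₂+l₃ = 10 is even  ✓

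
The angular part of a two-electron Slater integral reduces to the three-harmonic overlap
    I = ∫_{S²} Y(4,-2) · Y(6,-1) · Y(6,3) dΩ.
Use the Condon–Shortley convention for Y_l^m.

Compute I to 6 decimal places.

Checks pass: Σm=0; 16 even; l₃=6∈[2,10].
(2·4+1)(2·6+1)(2·6+1) = 1521
Δ: 4! 4! 8! / 17! → 1/15315300
sum: t=0:+1/829440 t=1:−1/25920 t=2:+1/9216 t=3:−1/25920 t=4:+1/829440 = 7/207360
3j²(4 6 6; 0 0 0) = Δ·Π!·Σ² = 28/2431  (sign +1)
sum: t=2:+1/69120 t=3:−1/51840 t=4:+1/483840 = -1/362880
3j²(4 6 6; -2 -1 3) = Δ·Π!·Σ² = 16/17017  (sign +1)
combine: 4πI² = 1521·28/2431·16/17017 = 576/34969
take √, sign +1: I = 0.03620468

0.036205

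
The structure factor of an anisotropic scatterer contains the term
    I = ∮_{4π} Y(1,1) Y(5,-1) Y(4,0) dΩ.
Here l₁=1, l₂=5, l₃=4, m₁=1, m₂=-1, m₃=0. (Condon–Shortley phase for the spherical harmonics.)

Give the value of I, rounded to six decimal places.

m-sum 0 ✓  L=10 even ✓  4≤4≤6 ✓
Π(2lᵢ+1) = 3×11×9 = 297
triangle coeff Δ(1,5,4) = 1/495
Σ_t [1,1]: t=1:−1/576 = -1/576
(3j)²=5/99 [(1 5 4; 0 0 0)], sign=-1
Σ_t [0,0]: t=0:+1/1152 = 1/1152
(3j)²=1/33 [(1 5 4; 1 -1 0)], sign=+1
⇒ 4πI² = 5/11
I = (-1)√(5/11/(4π)) = -0.19018827

-0.190188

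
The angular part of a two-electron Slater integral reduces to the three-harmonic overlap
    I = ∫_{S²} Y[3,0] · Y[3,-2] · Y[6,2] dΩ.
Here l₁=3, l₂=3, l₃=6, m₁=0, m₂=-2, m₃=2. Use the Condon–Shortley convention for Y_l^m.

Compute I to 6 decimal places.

Checks pass: Σm=0; 12 even; l₃=6∈[0,6].
(2·3+1)(2·3+1)(2·6+1) = 637
Δ: 0! 6! 6! / 13! → 1/12012
sum: t=0:+1/1296 = 1/1296
3j²(3 3 6; 0 0 0) = Δ·Π!·Σ² = 100/3003  (sign +1)
sum: t=0:+1/4320 = 1/4320
3j²(3 3 6; 0 -2 2) = Δ·Π!·Σ² = 8/429  (sign +1)
combine: 4πI² = 637·100/3003·8/429 = 5600/14157
take √, sign +1: I = 0.17742036

0.177420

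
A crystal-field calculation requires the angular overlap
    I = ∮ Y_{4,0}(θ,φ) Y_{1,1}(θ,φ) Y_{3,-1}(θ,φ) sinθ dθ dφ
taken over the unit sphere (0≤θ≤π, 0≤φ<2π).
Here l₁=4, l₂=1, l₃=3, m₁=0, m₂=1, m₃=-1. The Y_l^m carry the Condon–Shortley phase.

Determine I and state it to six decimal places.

Rules hold: Σm=0, L=8 even, 3≤3≤5.
N = 9·3·7 = 189
Δ = 2!·6!·0!/9! = 1/252
Racah Σ t=1..1: t=1:−1/36 = -1/36
⇒ 3j(4 1 3; 0 0 0)² = 4/63, sgn +1
Racah Σ t=2..2: t=2:+1/96 = 1/96
⇒ 3j(4 1 3; 0 1 -1)² = 1/42, sgn +1
4πI² = N·(3j₀)²·(3jₘ)² = 2/7
I = +1·√(0.285714/4π) = 0.15078601

0.150786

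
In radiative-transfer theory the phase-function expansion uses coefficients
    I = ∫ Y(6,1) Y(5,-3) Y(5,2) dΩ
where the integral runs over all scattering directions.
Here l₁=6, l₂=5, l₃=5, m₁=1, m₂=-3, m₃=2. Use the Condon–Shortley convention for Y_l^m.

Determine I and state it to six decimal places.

Rules hold: Σm=0, L=16 even, 1≤5≤11.
N = 13·11·11 = 1573
Δ = 6!·6!·4!/17! = 1/28588560
Racah Σ t=1..5: t=1:−1/345600 t=2:+1/13824 t=3:−1/5184 t=4:+1/13824 t=5:−1/345600 = -7/129600
⇒ 3j(6 5 5; 0 0 0)² = 80/7293, sgn +1
Racah Σ t=0..2: t=0:+1/345600 t=1:−1/34560 t=2:+1/41472 = -1/518400
⇒ 3j(6 5 5; 1 -3 2)² = 7/36465, sgn +1
4πI² = N·(3j₀)²·(3jₘ)² = 112/33813
I = +1·√(0.00331234/4π) = 0.01623537

0.016235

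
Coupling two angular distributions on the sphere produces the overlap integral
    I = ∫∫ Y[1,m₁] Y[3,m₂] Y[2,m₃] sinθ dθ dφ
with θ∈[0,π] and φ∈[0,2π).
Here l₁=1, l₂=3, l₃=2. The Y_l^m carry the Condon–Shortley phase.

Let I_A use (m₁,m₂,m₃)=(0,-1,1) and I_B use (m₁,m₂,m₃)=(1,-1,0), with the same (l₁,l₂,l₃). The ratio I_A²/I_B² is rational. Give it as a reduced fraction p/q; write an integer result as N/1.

Same 1,3,2: normalisation and zero-m 3j drop out of the ratio.
A: Δ: 2! 0! 4! / 7! → 1/105; sum: t=1:−1/6 = -1/6; 3j²(1 3 2; 0 -1 1) = Δ·Π!·Σ² = 8/105  (sign +1)
B: Δ: 2! 0! 4! / 7! → 1/105; sum: t=0:+1/8 = 1/8; 3j²(1 3 2; 1 -1 0) = Δ·Π!·Σ² = 2/35  (sign +1)
I_A²/I_B² = (8/105)/(2/35) = 4/3

4/3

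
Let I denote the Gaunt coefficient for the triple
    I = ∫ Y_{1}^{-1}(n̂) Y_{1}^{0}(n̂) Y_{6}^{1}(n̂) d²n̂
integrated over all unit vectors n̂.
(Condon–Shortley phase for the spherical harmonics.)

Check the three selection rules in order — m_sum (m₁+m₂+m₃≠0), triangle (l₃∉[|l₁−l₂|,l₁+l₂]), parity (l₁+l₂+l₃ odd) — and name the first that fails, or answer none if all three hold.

Σmᵢ = 0  ✓
l₃∈[|l₁−l₂|,l₁+l₂]=[0,2], have l₃=6  ✗
Σlᵢ = 8 ⇒ even

triangle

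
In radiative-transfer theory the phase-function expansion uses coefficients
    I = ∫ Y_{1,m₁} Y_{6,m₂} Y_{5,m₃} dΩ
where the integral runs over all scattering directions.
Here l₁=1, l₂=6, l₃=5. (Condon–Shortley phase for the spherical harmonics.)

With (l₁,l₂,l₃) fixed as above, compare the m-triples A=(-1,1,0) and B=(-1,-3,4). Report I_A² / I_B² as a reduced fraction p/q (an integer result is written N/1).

l's match ⇒ only the (l;m) 3-j factors differ between A and B.
A: triangle coeff Δ(1,6,5) = 1/858; Σ_t [2,2]: t=2:+1/28800 = 1/28800; (3j)²=7/286 [(1 6 5; -1 1 0)], sign=-1
B: triangle coeff Δ(1,6,5) = 1/858; Σ_t [2,2]: t=2:+1/725760 = 1/725760; (3j)²=1/286 [(1 6 5; -1 -3 4)], sign=-1
I_A²/I_B² = (7/286)/(1/286) = 7/1

7/1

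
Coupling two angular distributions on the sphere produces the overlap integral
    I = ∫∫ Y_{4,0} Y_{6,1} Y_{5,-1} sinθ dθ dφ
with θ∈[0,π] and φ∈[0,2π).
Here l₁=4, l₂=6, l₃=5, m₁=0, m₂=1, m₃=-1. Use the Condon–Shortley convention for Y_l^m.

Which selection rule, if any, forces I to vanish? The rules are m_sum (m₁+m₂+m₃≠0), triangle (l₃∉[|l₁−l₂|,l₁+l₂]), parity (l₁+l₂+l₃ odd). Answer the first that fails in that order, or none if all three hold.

m₁+m₂+m₃ = 0 + 1 − 1 = 0  ✓
triangle: |4−6|=2 ≤ l₃=5 ≤ 4+6=10  ✓
parity: l₁+l₂+l₃ = 15 is odd  ✗

parity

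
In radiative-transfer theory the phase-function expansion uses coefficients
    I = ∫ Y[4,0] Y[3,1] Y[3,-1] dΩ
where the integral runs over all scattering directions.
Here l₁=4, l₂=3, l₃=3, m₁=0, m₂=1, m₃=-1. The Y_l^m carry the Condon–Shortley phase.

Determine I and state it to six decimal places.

-0.025645

Rules hold: Σm=0, L=10 even, 1≤3≤7.
N = 9·7·7 = 441
Δ = 4!·4!·2!/11! = 1/34650
Racah Σ t=1..3: t=1:−1/72 t=2:+1/16 t=3:−1/72 = 5/144
⇒ 3j(4 3 3; 0 0 0)² = 2/77, sgn -1
Racah Σ t=2..4: t=2:+1/32 t=3:−1/36 t=4:+1/1152 = 5/1152
⇒ 3j(4 3 3; 0 1 -1)² = 1/1386, sgn +1
4πI² = N·(3j₀)²·(3jₘ)² = 1/121
I = -1·√(0.00826446/4π) = -0.02564498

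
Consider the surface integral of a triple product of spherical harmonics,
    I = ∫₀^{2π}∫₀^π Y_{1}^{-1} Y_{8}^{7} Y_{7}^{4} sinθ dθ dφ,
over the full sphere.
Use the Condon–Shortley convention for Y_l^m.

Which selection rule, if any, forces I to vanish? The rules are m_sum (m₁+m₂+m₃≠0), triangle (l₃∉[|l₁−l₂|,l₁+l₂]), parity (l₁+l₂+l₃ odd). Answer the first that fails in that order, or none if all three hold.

m_sum

azimuthal sum: -1 + 7 + 4 = 10  ✗
7 ≤ 7 ≤ 9 (triangle on l)
L = 1 + 8 + 7 = 16 (even)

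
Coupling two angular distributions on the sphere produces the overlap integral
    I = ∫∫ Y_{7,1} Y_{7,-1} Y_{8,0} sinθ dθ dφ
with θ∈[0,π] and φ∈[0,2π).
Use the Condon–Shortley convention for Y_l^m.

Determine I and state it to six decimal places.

Checks pass: Σm=0; 22 even; l₃=8∈[0,14].
(2·7+1)(2·7+1)(2·8+1) = 3825
Δ: 6! 8! 8! / 23! → 1/22086194130
sum: t=0:+1/18289152000 t=1:−1/248832000 t=2:+1/24883200 t=3:−1/11943936 t=4:+1/24883200 t=5:−1/248832000 t=6:+1/18289152000 = -11/975421440
3j²(7 7 8; 0 0 0) = Δ·Π!·Σ² = 1750/289731  (sign -1)
sum: t=0:+1/1492992000 t=1:−1/62208000 t=2:+1/15925248 t=3:−1/18662400 t=4:+1/99532800 t=5:−1/3048192000 t=6:+1/1170505728000 = 11/3121348608
3j²(7 7 8; 1 -1 0) = Δ·Π!·Σ² = 3125/4056234  (sign +1)
combine: 4πI² = 3825·1750/289731·3125/4056234 = 9765625/548653937
take √, sign -1: I = -0.03763534

-0.037635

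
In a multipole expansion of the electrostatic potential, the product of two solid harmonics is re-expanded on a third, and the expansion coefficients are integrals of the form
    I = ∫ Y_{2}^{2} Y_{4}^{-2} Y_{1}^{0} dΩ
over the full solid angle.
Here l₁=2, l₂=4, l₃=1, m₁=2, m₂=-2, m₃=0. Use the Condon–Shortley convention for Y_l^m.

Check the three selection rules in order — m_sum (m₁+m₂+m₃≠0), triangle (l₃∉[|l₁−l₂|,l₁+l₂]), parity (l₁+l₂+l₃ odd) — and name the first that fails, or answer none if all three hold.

Σmᵢ = 0  ✓
l₃∈[|l₁−l₂|,l₁+l₂]=[2,6], have l₃=1  ✗
Σlᵢ = 7 ⇒ odd

triangle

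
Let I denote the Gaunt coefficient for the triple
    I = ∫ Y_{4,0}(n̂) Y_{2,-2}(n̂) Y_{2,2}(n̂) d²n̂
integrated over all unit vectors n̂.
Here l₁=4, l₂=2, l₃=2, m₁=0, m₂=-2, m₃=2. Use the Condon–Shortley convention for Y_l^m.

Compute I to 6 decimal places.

m-sum 0 ✓  L=8 even ✓  2≤2≤6 ✓
Π(2lᵢ+1) = 9×5×5 = 225
triangle coeff Δ(4,2,2) = 1/630
Σ_t [2,2]: t=2:+1/16 = 1/16
(3j)²=2/35 [(4 2 2; 0 0 0)], sign=+1
Σ_t [0,0]: t=0:+1/576 = 1/576
(3j)²=1/630 [(4 2 2; 0 -2 2)], sign=+1
⇒ 4πI² = 1/49
I = (+1)√(1/49/(4π)) = 0.04029926

0.040299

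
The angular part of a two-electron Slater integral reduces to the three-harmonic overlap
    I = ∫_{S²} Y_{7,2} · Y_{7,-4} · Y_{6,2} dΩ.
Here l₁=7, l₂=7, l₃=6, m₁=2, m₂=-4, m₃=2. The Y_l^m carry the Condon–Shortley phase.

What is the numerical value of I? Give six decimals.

m-sum 0 ✓  L=20 even ✓  0≤6≤14 ✓
Π(2lᵢ+1) = 15×15×13 = 2925
triangle coeff Δ(7,7,6) = 1/2444321880
Σ_t [1,7]: t=1:−1/2612736000 t=2:+1/20736000 t=3:−1/1658880 t=4:+1/746496 t=5:−1/1658880 t=6:+1/20736000 t=7:−1/2612736000 = 1/4354560
(3j)²=1000/138567 [(7 7 6; 0 0 0)], sign=+1
Σ_t [0,3]: t=0:+1/174182400 t=1:−1/11612160 t=2:+1/6220800 t=3:−1/24883200 = 1/24883200
(3j)²=28/4199 [(7 7 6; 2 -4 2)], sign=+1
⇒ 4πI² = 2100000/14919047
I = (+1)√(2100000/14919047/(4π)) = 0.10583618

0.105836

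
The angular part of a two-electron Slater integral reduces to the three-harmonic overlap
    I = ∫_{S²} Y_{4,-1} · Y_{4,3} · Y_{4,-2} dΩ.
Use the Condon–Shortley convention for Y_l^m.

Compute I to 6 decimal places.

-0.063661

Checks pass: Σm=0; 12 even; l₃=4∈[0,8].
(2·4+1)(2·4+1)(2·4+1) = 729
Δ: 4! 4! 4! / 13! → 1/450450
sum: t=0:+1/13824 t=1:−1/216 t=2:+1/64 t=3:−1/216 t=4:+1/13824 = 5/768
3j²(4 4 4; 0 0 0) = Δ·Π!·Σ² = 18/1001  (sign +1)
sum: t=3:−1/576 t=4:+1/864 = -1/1728
3j²(4 4 4; -1 3 -2) = Δ·Π!·Σ² = 5/1287  (sign -1)
combine: 4πI² = 729·18/1001·5/1287 = 7290/143143
take √, sign -1: I = -0.06366105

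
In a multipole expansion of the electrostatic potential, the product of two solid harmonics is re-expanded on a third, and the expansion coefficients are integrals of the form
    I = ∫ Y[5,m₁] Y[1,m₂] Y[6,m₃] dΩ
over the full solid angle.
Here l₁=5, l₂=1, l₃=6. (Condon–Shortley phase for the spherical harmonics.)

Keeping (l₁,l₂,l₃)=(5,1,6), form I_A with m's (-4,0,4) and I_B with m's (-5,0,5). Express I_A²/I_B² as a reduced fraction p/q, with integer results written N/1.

Same 5,1,6: normalisation and zero-m 3j drop out of the ratio.
A: Δ: 0! 10! 2! / 13! → 1/858; sum: t=0:+1/362880 = 1/362880; 3j²(5 1 6; -4 0 4) = Δ·Π!·Σ² = 10/429  (sign +1)
B: Δ: 0! 10! 2! / 13! → 1/858; sum: t=0:+1/3628800 = 1/3628800; 3j²(5 1 6; -5 0 5) = Δ·Π!·Σ² = 1/78  (sign -1)
I_A²/I_B² = (10/429)/(1/78) = 20/11

20/11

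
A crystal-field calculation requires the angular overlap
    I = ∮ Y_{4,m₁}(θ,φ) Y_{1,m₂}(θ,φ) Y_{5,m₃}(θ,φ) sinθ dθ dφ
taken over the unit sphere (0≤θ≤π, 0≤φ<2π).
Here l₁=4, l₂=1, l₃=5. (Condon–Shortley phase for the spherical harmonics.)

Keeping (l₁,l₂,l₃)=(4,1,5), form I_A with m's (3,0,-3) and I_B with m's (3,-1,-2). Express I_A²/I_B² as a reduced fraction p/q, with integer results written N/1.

16/3

Shared (l₁,l₂,l₃)=(4,1,5): N and (l;000)² cancel in I_A²/I_B².
A: Δ = 0!·8!·2!/11! = 1/495; Racah Σ t=0..0: t=0:+1/5040 = 1/5040; ⇒ 3j(4 1 5; 3 0 -3)² = 16/495, sgn +1
B: Δ = 0!·8!·2!/11! = 1/495; Racah Σ t=0..0: t=0:+1/10080 = 1/10080; ⇒ 3j(4 1 5; 3 -1 -2)² = 1/165, sgn -1
I_A²/I_B² = (16/495)/(1/165) = 16/3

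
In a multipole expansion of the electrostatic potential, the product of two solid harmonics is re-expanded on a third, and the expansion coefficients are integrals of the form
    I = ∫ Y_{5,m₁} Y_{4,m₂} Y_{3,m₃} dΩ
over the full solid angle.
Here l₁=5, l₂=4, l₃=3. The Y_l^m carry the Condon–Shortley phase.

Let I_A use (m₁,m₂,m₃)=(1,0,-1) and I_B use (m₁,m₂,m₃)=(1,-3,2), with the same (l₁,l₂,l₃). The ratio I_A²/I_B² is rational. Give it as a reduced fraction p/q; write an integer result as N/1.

2/7

Shared (l₁,l₂,l₃)=(5,4,3): N and (l;000)² cancel in I_A²/I_B².
A: Δ = 6!·4!·2!/13! = 1/180180; Racah Σ t=2..4: t=2:+1/384 t=3:−1/216 t=4:+1/2304 = -11/6912; ⇒ 3j(5 4 3; 1 0 -1)² = 11/1638, sgn -1
B: Δ = 6!·4!·2!/13! = 1/180180; Racah Σ t=0..1: t=0:+1/17280 t=1:−1/1440 = -11/17280; ⇒ 3j(5 4 3; 1 -3 2)² = 11/468, sgn +1
I_A²/I_B² = (11/1638)/(11/468) = 2/7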